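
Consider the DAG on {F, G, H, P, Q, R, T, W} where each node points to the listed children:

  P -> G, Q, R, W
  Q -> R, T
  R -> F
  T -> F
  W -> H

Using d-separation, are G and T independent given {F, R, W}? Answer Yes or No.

We examine all 4 paths between G and T:
Path 1: G ← P → R → F ← T
  R is a chain here and R is conditioned on, so the path is blocked at R.
Path 2: G ← P → R ← Q → T
  P is a fork and P is not conditioned on; R is a collider and R is conditioned on, which opens it; Q is a fork and Q is not conditioned on — no node blocks this path, so it is active.
Path 3: G ← P → Q → R → F ← T
  R is a chain here and R is conditioned on, so the path is blocked at R.
Path 4: G ← P → Q → T
  P is a fork and P is not conditioned on; Q is a chain and Q is not conditioned on — no node blocks this path, so it is active.
At least one path is unblocked, so d-separation fails.

No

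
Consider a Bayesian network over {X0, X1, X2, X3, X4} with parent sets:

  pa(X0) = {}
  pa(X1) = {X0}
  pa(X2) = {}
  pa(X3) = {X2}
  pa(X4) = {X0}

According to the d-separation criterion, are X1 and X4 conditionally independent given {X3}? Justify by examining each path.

No — X1 and X4 are not d-separated given {X3}.

There is one path between X1 and X4:
Path 1: X1 ← X0 → X4
  X0 is a fork and X0 is not conditioned on — no node blocks this path, so it is active.
Because an active path exists, X1 and X4 are not d-separated.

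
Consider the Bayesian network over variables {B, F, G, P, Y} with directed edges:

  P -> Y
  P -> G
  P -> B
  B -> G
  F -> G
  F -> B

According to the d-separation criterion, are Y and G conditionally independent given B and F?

Enumerating the 3 paths from Y to G and testing each for blocking by {B, F}:
Path 1: Y ← P → B → G
  B is a chain here and B is conditioned on, so the path is blocked at B.
Path 2: Y ← P → B ← F → G
  F is a fork here and F is conditioned on, so the path is blocked at F.
Path 3: Y ← P → G
  P is a fork and P is not conditioned on — no node blocks this path, so it is active.
Because an active path exists, Y and G are not d-separated.

No — Y and G are not d-separated given {B, F}.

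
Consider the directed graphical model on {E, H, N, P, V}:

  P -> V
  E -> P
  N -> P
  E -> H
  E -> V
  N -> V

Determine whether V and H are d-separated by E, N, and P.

There are 3 undirected paths between V and H; checking each against the conditioning set {E, N, P}:
  1. V ← P ← E → H — P:chain[blocks]; E:fork[blocks] ⇒ blocked
  2. V ← N → P ← E → H — N:fork[blocks]; P:collider[open]; E:fork[blocks] ⇒ blocked
  3. V ← E → H — E:fork[blocks] ⇒ blocked
All paths are blocked; V ⊥ H | {E, N, P} holds.

Yes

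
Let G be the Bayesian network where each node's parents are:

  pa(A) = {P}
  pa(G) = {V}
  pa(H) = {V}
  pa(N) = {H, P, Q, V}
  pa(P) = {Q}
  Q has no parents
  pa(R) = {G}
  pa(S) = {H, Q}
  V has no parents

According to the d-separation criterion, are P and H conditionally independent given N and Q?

No

6 paths connect P and H; each must be blocked for d-separation to hold:
  1. P ← Q → N ← V → H — Q:fork[blocks]; N:collider[open]; V:fork[open] ⇒ blocked
  2. P ← Q → N ← H — Q:fork[blocks]; N:collider[open] ⇒ blocked
  3. P ← Q → S ← H — Q:fork[blocks]; S:collider[blocks] ⇒ blocked
  4. P → N ← Q → S ← H — N:collider[open]; Q:fork[blocks]; S:collider[blocks] ⇒ blocked
  5. P → N ← V → H — N:collider[open]; V:fork[open] ⇒ active
  6. P → N ← H — N:collider[open] ⇒ active
At least one path is unblocked, so d-separation fails.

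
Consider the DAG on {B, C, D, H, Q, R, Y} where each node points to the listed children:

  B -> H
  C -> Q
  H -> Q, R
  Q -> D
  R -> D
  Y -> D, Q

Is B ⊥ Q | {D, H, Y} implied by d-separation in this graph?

Yes

Enumerating the 3 paths from B to Q and testing each for blocking by {D, H, Y}:
Path 1: B → H → Q
  H is a chain here and H is conditioned on, so the path is blocked at H.
Path 2: B → H → R → D ← Q
  H is a chain here and H is conditioned on, so the path is blocked at H.
Path 3: B → H → R → D ← Y → Q
  H is a chain here and H is conditioned on, so the path is blocked at H.
Every path is blocked, so B and Q are d-separated given {D, H, Y}.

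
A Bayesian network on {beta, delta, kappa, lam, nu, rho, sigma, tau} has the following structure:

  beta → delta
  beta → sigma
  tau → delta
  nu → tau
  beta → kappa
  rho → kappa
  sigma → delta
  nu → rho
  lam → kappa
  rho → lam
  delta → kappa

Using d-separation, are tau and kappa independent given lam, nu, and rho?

No

We examine all 5 paths between tau and kappa:
Path 1: tau ← nu → rho → lam → kappa
  nu is a fork here and nu is conditioned on, so the path is blocked at nu.
Path 2: tau ← nu → rho → kappa
  nu is a fork here and nu is conditioned on, so the path is blocked at nu.
Path 3: tau → delta → kappa
  delta is a chain and delta is not conditioned on — no node blocks this path, so it is active.
Path 4: tau → delta ← sigma ← beta → kappa
  delta is a collider here and neither delta nor any of its descendants is conditioned on, so the collider stays closed — the path is blocked at delta.
Path 5: tau → delta ← beta → kappa
  delta is a collider here and neither delta nor any of its descendants is conditioned on, so the collider stays closed — the path is blocked at delta.
Since the path tau → delta → kappa is active, tau and kappa are not d-separated given {lam, nu, rho}.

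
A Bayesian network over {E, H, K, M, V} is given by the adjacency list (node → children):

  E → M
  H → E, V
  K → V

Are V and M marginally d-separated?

There is one path between V and M:
Path 1: V ← H → E → M
  H is a fork and H is not conditioned on; E is a chain and E is not conditioned on — no node blocks this path, so it is active.
Because an active path exists, V and M are not d-separated.

No — V and M are not d-separated given ∅.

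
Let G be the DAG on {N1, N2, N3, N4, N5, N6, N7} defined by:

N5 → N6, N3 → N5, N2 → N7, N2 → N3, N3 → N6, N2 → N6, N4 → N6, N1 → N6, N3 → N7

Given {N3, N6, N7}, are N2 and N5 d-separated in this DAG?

No

Enumerating the 6 paths from N2 to N5 and testing each for blocking by {N3, N6, N7}:
Path 1: N2 → N3 → N5
  N3 is a chain here and N3 is conditioned on, so the path is blocked at N3.
Path 2: N2 → N3 → N6 ← N5
  N3 is a chain here and N3 is conditioned on, so the path is blocked at N3.
Path 3: N2 → N7 ← N3 → N5
  N3 is a fork here and N3 is conditioned on, so the path is blocked at N3.
Path 4: N2 → N7 ← N3 → N6 ← N5
  N3 is a fork here and N3 is conditioned on, so the path is blocked at N3.
Path 5: N2 → N6 ← N5
  N6 is a collider and N6 is conditioned on, which opens it — no node blocks this path, so it is active.
Path 6: N2 → N6 ← N3 → N5
  N3 is a fork here and N3 is conditioned on, so the path is blocked at N3.
Because an active path exists, N2 and N5 are not d-separated.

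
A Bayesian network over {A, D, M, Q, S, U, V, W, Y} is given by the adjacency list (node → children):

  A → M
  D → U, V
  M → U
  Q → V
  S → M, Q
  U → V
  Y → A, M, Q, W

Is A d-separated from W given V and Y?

Yes

We examine all 5 paths between A and W:
Path 1: A → M ← S → Q ← Y → W
  Y is a fork here and Y is conditioned on, so the path is blocked at Y.
Path 2: A → M ← Y → W
  Y is a fork here and Y is conditioned on, so the path is blocked at Y.
Path 3: A → M → U → V ← Q ← Y → W
  Y is a fork here and Y is conditioned on, so the path is blocked at Y.
Path 4: A → M → U ← D → V ← Q ← Y → W
  Y is a fork here and Y is conditioned on, so the path is blocked at Y.
Path 5: A ← Y → W
  Y is a fork here and Y is conditioned on, so the path is blocked at Y.
Since every path is blocked, d-separation holds.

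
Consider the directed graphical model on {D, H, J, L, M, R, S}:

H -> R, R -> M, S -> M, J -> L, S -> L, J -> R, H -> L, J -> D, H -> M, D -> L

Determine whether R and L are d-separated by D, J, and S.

No

There are 6 undirected paths between R and L; checking each against the conditioning set {D, J, S}:
Path 1: R ← J → D → L
  J is a fork here and J is conditioned on, so the path is blocked at J.
Path 2: R ← J → L
  J is a fork here and J is conditioned on, so the path is blocked at J.
Path 3: R → M ← S → L
  M is a collider here and neither M nor any of its descendants is conditioned on, so the collider stays closed — the path is blocked at M.
Path 4: R → M ← H → L
  M is a collider here and neither M nor any of its descendants is conditioned on, so the collider stays closed — the path is blocked at M.
Path 5: R ← H → M ← S → L
  M is a collider here and neither M nor any of its descendants is conditioned on, so the collider stays closed — the path is blocked at M.
Path 6: R ← H → L
  H is a fork and H is not conditioned on — no node blocks this path, so it is active.
Because an active path exists, R and L are not d-separated.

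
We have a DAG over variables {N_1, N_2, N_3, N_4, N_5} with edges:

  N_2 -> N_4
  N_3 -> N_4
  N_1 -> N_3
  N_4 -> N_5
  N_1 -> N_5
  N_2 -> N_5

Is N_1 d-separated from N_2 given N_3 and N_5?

No

There are 4 undirected paths between N_1 and N_2; checking each against the conditioning set {N_3, N_5}:
Path 1: N_1 → N_5 ← N_4 ← N_2
  N_5 is a collider and N_5 is conditioned on, which opens it; N_4 is a chain and N_4 is not conditioned on — no node blocks this path, so it is active.
Path 2: N_1 → N_5 ← N_2
  N_5 is a collider and N_5 is conditioned on, which opens it — no node blocks this path, so it is active.
Path 3: N_1 → N_3 → N_4 → N_5 ← N_2
  N_3 is a chain here and N_3 is conditioned on, so the path is blocked at N_3.
Path 4: N_1 → N_3 → N_4 ← N_2
  N_3 is a chain here and N_3 is conditioned on, so the path is blocked at N_3.
Since the path N_1 → N_5 ← N_4 ← N_2 is active, N_1 and N_2 are not d-separated given {N_3, N_5}.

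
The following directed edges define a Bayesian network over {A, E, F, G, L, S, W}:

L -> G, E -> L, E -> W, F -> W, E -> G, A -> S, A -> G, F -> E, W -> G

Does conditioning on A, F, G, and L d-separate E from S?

We examine all 4 paths between E and S:
Path 1: E → L → G ← A → S
  L is a chain here and L is conditioned on, so the path is blocked at L.
Path 2: E → W → G ← A → S
  A is a fork here and A is conditioned on, so the path is blocked at A.
Path 3: E ← F → W → G ← A → S
  F is a fork here and F is conditioned on, so the path is blocked at F.
Path 4: E → G ← A → S
  A is a fork here and A is conditioned on, so the path is blocked at A.
All paths are blocked; E ⊥ S | {A, F, G, L} holds.

Yes — E and S are d-separated given {A, F, G, L}.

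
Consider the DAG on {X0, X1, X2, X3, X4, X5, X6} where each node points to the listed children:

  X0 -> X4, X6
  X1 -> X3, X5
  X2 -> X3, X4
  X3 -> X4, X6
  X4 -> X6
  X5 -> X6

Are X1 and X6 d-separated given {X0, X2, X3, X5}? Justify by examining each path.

There are 6 undirected paths between X1 and X6; checking each against the conditioning set {X0, X2, X3, X5}:
  1. X1 → X3 → X6 — X3:chain[blocks] ⇒ blocked
  2. X1 → X3 → X4 → X6 — X3:chain[blocks]; X4:chain[open] ⇒ blocked
  3. X1 → X3 → X4 ← X0 → X6 — X3:chain[blocks]; X4:collider[blocks]; X0:fork[blocks] ⇒ blocked
  4. X1 → X3 ← X2 → X4 → X6 — X3:collider[open]; X2:fork[blocks]; X4:chain[open] ⇒ blocked
  5. X1 → X3 ← X2 → X4 ← X0 → X6 — X3:collider[open]; X2:fork[blocks]; X4:collider[blocks]; X0:fork[blocks] ⇒ blocked
  6. X1 → X5 → X6 — X5:chain[blocks] ⇒ blocked
Since every path is blocked, d-separation holds.

Yes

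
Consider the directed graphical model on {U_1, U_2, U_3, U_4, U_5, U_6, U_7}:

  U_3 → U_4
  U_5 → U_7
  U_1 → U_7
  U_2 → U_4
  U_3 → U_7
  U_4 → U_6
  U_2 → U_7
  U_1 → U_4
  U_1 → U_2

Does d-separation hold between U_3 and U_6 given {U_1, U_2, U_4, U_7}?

Yes — U_3 and U_6 are d-separated given {U_1, U_2, U_4, U_7}.

We examine all 5 paths between U_3 and U_6:
Path 1: U_3 → U_7 ← U_2 → U_4 → U_6
  U_2 is a fork here and U_2 is conditioned on, so the path is blocked at U_2.
Path 2: U_3 → U_7 ← U_2 ← U_1 → U_4 → U_6
  U_2 is a chain here and U_2 is conditioned on, so the path is blocked at U_2.
Path 3: U_3 → U_7 ← U_1 → U_2 → U_4 → U_6
  U_1 is a fork here and U_1 is conditioned on, so the path is blocked at U_1.
Path 4: U_3 → U_7 ← U_1 → U_4 → U_6
  U_1 is a fork here and U_1 is conditioned on, so the path is blocked at U_1.
Path 5: U_3 → U_4 → U_6
  U_4 is a chain here and U_4 is conditioned on, so the path is blocked at U_4.
All paths are blocked; U_3 ⊥ U_6 | {U_1, U_2, U_4, U_7} holds.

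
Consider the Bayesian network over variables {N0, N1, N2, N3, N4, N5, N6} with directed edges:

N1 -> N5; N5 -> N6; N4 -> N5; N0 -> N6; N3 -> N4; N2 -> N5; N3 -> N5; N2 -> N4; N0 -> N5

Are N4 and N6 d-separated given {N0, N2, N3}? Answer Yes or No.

No

Enumerating the 6 paths from N4 to N6 and testing each for blocking by {N0, N2, N3}:
Path 1: N4 ← N2 → N5 ← N0 → N6
  N2 is a fork here and N2 is conditioned on, so the path is blocked at N2.
Path 2: N4 ← N2 → N5 → N6
  N2 is a fork here and N2 is conditioned on, so the path is blocked at N2.
Path 3: N4 → N5 ← N0 → N6
  N5 is a collider here and neither N5 nor any of its descendants is conditioned on, so the collider stays closed — the path is blocked at N5.
Path 4: N4 → N5 → N6
  N5 is a chain and N5 is not conditioned on — no node blocks this path, so it is active.
Path 5: N4 ← N3 → N5 ← N0 → N6
  N3 is a fork here and N3 is conditioned on, so the path is blocked at N3.
Path 6: N4 ← N3 → N5 → N6
  N3 is a fork here and N3 is conditioned on, so the path is blocked at N3.
Since the path N4 → N5 → N6 is active, N4 and N6 are not d-separated given {N0, N2, N3}.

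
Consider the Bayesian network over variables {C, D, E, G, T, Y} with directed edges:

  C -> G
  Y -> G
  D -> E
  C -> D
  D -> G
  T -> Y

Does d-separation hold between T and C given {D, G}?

No

Enumerating the 2 paths from T to C and testing each for blocking by {D, G}:
  1. T → Y → G ← C — Y:chain[open]; G:collider[open] ⇒ active
  2. T → Y → G ← D ← C — Y:chain[open]; G:collider[open]; D:chain[blocks] ⇒ blocked
Because an active path exists, T and C are not d-separated.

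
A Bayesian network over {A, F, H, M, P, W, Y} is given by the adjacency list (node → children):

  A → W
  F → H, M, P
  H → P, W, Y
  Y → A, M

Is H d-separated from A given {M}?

No

4 paths connect H and A; each must be blocked for d-separation to hold:
  1. H → Y → A — Y:chain[open] ⇒ active
  2. H ← F → M ← Y → A — F:fork[open]; M:collider[open]; Y:fork[open] ⇒ active
  3. H → W ← A — W:collider[blocks] ⇒ blocked
  4. H → P ← F → M ← Y → A — P:collider[blocks]; F:fork[open]; M:collider[open]; Y:fork[open] ⇒ blocked
At least one path is unblocked, so d-separation fails.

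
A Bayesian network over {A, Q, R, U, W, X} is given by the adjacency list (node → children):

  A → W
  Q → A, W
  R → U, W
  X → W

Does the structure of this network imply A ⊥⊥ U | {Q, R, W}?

Yes — A and U are d-separated given {Q, R, W}.

2 paths connect A and U; each must be blocked for d-separation to hold:
  1. A → W ← R → U — W:collider[open]; R:fork[blocks] ⇒ blocked
  2. A ← Q → W ← R → U — Q:fork[blocks]; W:collider[open]; R:fork[blocks] ⇒ blocked
Since every path is blocked, d-separation holds.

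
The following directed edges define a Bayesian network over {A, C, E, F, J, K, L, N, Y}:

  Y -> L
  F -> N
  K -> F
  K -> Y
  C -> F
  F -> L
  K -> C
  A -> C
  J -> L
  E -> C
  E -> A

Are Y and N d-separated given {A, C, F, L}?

Yes

There are 3 undirected paths between Y and N; checking each against the conditioning set {A, C, F, L}:
  1. Y → L ← F → N — L:collider[open]; F:fork[blocks] ⇒ blocked
  2. Y ← K → F → N — K:fork[open]; F:chain[blocks] ⇒ blocked
  3. Y ← K → C → F → N — K:fork[open]; C:chain[blocks]; F:chain[blocks] ⇒ blocked
All paths are blocked; Y ⊥ N | {A, C, F, L} holds.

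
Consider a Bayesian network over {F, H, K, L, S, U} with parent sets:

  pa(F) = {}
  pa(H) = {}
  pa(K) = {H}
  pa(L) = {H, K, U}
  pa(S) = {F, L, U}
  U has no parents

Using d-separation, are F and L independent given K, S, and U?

2 paths connect F and L; each must be blocked for d-separation to hold:
Path 1: F → S ← U → L
  U is a fork here and U is conditioned on, so the path is blocked at U.
Path 2: F → S ← L
  S is a collider and S is conditioned on, which opens it — no node blocks this path, so it is active.
At least one path is unblocked, so d-separation fails.

No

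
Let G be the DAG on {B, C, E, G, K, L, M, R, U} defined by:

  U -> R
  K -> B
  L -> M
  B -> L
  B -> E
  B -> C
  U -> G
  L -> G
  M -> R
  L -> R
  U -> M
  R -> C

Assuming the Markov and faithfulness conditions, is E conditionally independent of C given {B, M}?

6 paths connect E and C; each must be blocked for d-separation to hold:
Path 1: E ← B → C
  B is a fork here and B is conditioned on, so the path is blocked at B.
Path 2: E ← B → L → R → C
  B is a fork here and B is conditioned on, so the path is blocked at B.
Path 3: E ← B → L → M → R → C
  B is a fork here and B is conditioned on, so the path is blocked at B.
Path 4: E ← B → L → M ← U → R → C
  B is a fork here and B is conditioned on, so the path is blocked at B.
Path 5: E ← B → L → G ← U → R → C
  B is a fork here and B is conditioned on, so the path is blocked at B.
Path 6: E ← B → L → G ← U → M → R → C
  B is a fork here and B is conditioned on, so the path is blocked at B.
All paths are blocked; E ⊥ C | {B, M} holds.

Yes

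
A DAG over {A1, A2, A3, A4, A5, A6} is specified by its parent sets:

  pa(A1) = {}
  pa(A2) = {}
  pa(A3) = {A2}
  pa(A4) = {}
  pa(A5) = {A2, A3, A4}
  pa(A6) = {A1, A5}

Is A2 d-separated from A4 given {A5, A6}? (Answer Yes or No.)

Enumerating the 2 paths from A2 to A4 and testing each for blocking by {A5, A6}:
Path 1: A2 → A5 ← A4
  A5 is a collider and A5 is conditioned on, which opens it — no node blocks this path, so it is active.
Path 2: A2 → A3 → A5 ← A4
  A3 is a chain and A3 is not conditioned on; A5 is a collider and A5 is conditioned on, which opens it — no node blocks this path, so it is active.
Since the path A2 → A5 ← A4 is active, A2 and A4 are not d-separated given {A5, A6}.

No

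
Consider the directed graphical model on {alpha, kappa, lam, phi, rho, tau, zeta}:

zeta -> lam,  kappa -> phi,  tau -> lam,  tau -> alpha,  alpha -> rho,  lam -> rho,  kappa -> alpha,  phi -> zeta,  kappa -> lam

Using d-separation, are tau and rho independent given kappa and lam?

No

We examine all 6 paths between tau and rho:
  1. tau → lam ← zeta ← phi ← kappa → alpha → rho — lam:collider[open]; zeta:chain[open]; phi:chain[open]; kappa:fork[blocks]; alpha:chain[open] ⇒ blocked
  2. tau → lam → rho — lam:chain[blocks] ⇒ blocked
  3. tau → lam ← kappa → alpha → rho — lam:collider[open]; kappa:fork[blocks]; alpha:chain[open] ⇒ blocked
  4. tau → alpha → rho — alpha:chain[open] ⇒ active
  5. tau → alpha ← kappa → lam → rho — alpha:collider[blocks]; kappa:fork[blocks]; lam:chain[blocks] ⇒ blocked
  6. tau → alpha ← kappa → phi → zeta → lam → rho — alpha:collider[blocks]; kappa:fork[blocks]; phi:chain[open]; zeta:chain[open]; lam:chain[blocks] ⇒ blocked
At least one path is unblocked, so d-separation fails.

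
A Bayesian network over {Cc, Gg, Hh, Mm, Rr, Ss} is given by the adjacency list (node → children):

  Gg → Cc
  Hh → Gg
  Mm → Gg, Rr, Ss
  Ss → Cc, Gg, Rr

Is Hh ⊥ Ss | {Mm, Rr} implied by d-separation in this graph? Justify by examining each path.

We examine all 4 paths between Hh and Ss:
Path 1: Hh → Gg ← Mm → Rr ← Ss
  Gg is a collider here and neither Gg nor any of its descendants is conditioned on, so the collider stays closed — the path is blocked at Gg.
Path 2: Hh → Gg ← Mm → Ss
  Gg is a collider here and neither Gg nor any of its descendants is conditioned on, so the collider stays closed — the path is blocked at Gg.
Path 3: Hh → Gg → Cc ← Ss
  Cc is a collider here and neither Cc nor any of its descendants is conditioned on, so the collider stays closed — the path is blocked at Cc.
Path 4: Hh → Gg ← Ss
  Gg is a collider here and neither Gg nor any of its descendants is conditioned on, so the collider stays closed — the path is blocked at Gg.
All paths are blocked; Hh ⊥ Ss | {Mm, Rr} holds.

Yes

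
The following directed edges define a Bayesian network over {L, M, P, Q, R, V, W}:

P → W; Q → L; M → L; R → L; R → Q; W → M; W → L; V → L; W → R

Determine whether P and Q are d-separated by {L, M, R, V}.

No

We examine all 6 paths between P and Q:
Path 1: P → W → R → Q
  R is a chain here and R is conditioned on, so the path is blocked at R.
Path 2: P → W → R → L ← Q
  R is a chain here and R is conditioned on, so the path is blocked at R.
Path 3: P → W → L ← R → Q
  R is a fork here and R is conditioned on, so the path is blocked at R.
Path 4: P → W → L ← Q
  W is a chain and W is not conditioned on; L is a collider and L is conditioned on, which opens it — no node blocks this path, so it is active.
Path 5: P → W → M → L ← R → Q
  M is a chain here and M is conditioned on, so the path is blocked at M.
Path 6: P → W → M → L ← Q
  M is a chain here and M is conditioned on, so the path is blocked at M.
At least one path is unblocked, so d-separation fails.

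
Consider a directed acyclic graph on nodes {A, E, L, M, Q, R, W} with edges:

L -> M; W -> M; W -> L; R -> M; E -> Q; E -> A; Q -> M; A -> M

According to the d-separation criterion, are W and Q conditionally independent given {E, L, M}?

No

4 paths connect W and Q; each must be blocked for d-separation to hold:
Path 1: W → M ← Q
  M is a collider and M is conditioned on, which opens it — no node blocks this path, so it is active.
Path 2: W → M ← A ← E → Q
  E is a fork here and E is conditioned on, so the path is blocked at E.
Path 3: W → L → M ← Q
  L is a chain here and L is conditioned on, so the path is blocked at L.
Path 4: W → L → M ← A ← E → Q
  L is a chain here and L is conditioned on, so the path is blocked at L.
At least one path is unblocked, so d-separation fails.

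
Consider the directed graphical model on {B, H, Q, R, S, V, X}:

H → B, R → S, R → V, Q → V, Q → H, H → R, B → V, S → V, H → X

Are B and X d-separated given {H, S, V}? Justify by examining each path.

4 paths connect B and X; each must be blocked for d-separation to hold:
Path 1: B → V ← Q → H → X
  H is a chain here and H is conditioned on, so the path is blocked at H.
Path 2: B → V ← S ← R ← H → X
  S is a chain here and S is conditioned on, so the path is blocked at S.
Path 3: B → V ← R ← H → X
  H is a fork here and H is conditioned on, so the path is blocked at H.
Path 4: B ← H → X
  H is a fork here and H is conditioned on, so the path is blocked at H.
All paths are blocked; B ⊥ X | {H, S, V} holds.

Yes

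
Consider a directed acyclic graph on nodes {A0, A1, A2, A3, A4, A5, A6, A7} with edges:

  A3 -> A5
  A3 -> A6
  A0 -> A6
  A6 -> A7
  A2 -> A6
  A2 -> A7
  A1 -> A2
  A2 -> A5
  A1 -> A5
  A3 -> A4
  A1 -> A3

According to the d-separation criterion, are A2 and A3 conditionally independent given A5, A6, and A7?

No

We examine all 6 paths between A2 and A3:
  1. A2 → A7 ← A6 ← A3 — A7:collider[open]; A6:chain[blocks] ⇒ blocked
  2. A2 → A6 ← A3 — A6:collider[open] ⇒ active
  3. A2 → A5 ← A1 → A3 — A5:collider[open]; A1:fork[open] ⇒ active
  4. A2 → A5 ← A3 — A5:collider[open] ⇒ active
  5. A2 ← A1 → A5 ← A3 — A1:fork[open]; A5:collider[open] ⇒ active
  6. A2 ← A1 → A3 — A1:fork[open] ⇒ active
Since the path A2 → A6 ← A3 is active, A2 and A3 are not d-separated given {A5, A6, A7}.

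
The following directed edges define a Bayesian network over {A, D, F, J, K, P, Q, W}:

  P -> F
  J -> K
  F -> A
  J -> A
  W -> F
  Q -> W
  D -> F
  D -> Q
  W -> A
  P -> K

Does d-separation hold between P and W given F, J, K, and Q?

Enumerating the 6 paths from P to W and testing each for blocking by {F, J, K, Q}:
  1. P → F → A ← W — F:chain[blocks]; A:collider[blocks] ⇒ blocked
  2. P → F ← D → Q → W — F:collider[open]; D:fork[open]; Q:chain[blocks] ⇒ blocked
  3. P → F ← W — F:collider[open] ⇒ active
  4. P → K ← J → A ← W — K:collider[open]; J:fork[blocks]; A:collider[blocks] ⇒ blocked
  5. P → K ← J → A ← F ← D → Q → W — K:collider[open]; J:fork[blocks]; A:collider[blocks]; F:chain[blocks]; D:fork[open]; Q:chain[blocks] ⇒ blocked
  6. P → K ← J → A ← F ← W — K:collider[open]; J:fork[blocks]; A:collider[blocks]; F:chain[blocks] ⇒ blocked
Because an active path exists, P and W are not d-separated.

No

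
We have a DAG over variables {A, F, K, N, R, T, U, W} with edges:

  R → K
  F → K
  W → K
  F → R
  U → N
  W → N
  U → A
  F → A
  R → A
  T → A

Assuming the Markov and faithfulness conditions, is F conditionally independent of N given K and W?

Yes

6 paths connect F and N; each must be blocked for d-separation to hold:
Path 1: F → K ← R → A ← U → N
  A is a collider here and neither A nor any of its descendants is conditioned on, so the collider stays closed — the path is blocked at A.
Path 2: F → K ← W → N
  W is a fork here and W is conditioned on, so the path is blocked at W.
Path 3: F → R → K ← W → N
  W is a fork here and W is conditioned on, so the path is blocked at W.
Path 4: F → R → A ← U → N
  A is a collider here and neither A nor any of its descendants is conditioned on, so the collider stays closed — the path is blocked at A.
Path 5: F → A ← R → K ← W → N
  A is a collider here and neither A nor any of its descendants is conditioned on, so the collider stays closed — the path is blocked at A.
Path 6: F → A ← U → N
  A is a collider here and neither A nor any of its descendants is conditioned on, so the collider stays closed — the path is blocked at A.
All paths are blocked; F ⊥ N | {K, W} holds.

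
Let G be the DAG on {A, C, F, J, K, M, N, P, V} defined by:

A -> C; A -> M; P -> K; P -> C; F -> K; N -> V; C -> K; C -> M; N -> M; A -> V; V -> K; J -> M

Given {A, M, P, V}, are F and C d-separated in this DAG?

We examine all 6 paths between F and C:
Path 1: F → K ← V ← N → M ← A → C
  K is a collider here and neither K nor any of its descendants is conditioned on, so the collider stays closed — the path is blocked at K.
Path 2: F → K ← V ← N → M ← C
  K is a collider here and neither K nor any of its descendants is conditioned on, so the collider stays closed — the path is blocked at K.
Path 3: F → K ← V ← A → M ← C
  K is a collider here and neither K nor any of its descendants is conditioned on, so the collider stays closed — the path is blocked at K.
Path 4: F → K ← V ← A → C
  K is a collider here and neither K nor any of its descendants is conditioned on, so the collider stays closed — the path is blocked at K.
Path 5: F → K ← C
  K is a collider here and neither K nor any of its descendants is conditioned on, so the collider stays closed — the path is blocked at K.
Path 6: F → K ← P → C
  K is a collider here and neither K nor any of its descendants is conditioned on, so the collider stays closed — the path is blocked at K.
Every path is blocked, so F and C are d-separated given {A, M, P, V}.

Yes — F and C are d-separated given {A, M, P, V}.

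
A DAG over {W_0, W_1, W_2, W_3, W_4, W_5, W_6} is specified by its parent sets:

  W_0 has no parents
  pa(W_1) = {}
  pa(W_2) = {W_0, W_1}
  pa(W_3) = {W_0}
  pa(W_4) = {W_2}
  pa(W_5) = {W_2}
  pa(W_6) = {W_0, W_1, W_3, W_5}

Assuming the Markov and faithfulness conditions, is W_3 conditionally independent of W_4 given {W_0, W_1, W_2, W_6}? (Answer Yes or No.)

6 paths connect W_3 and W_4; each must be blocked for d-separation to hold:
Path 1: W_3 → W_6 ← W_1 → W_2 → W_4
  W_1 is a fork here and W_1 is conditioned on, so the path is blocked at W_1.
Path 2: W_3 → W_6 ← W_5 ← W_2 → W_4
  W_2 is a fork here and W_2 is conditioned on, so the path is blocked at W_2.
Path 3: W_3 → W_6 ← W_0 → W_2 → W_4
  W_0 is a fork here and W_0 is conditioned on, so the path is blocked at W_0.
Path 4: W_3 ← W_0 → W_6 ← W_1 → W_2 → W_4
  W_0 is a fork here and W_0 is conditioned on, so the path is blocked at W_0.
Path 5: W_3 ← W_0 → W_6 ← W_5 ← W_2 → W_4
  W_0 is a fork here and W_0 is conditioned on, so the path is blocked at W_0.
Path 6: W_3 ← W_0 → W_2 → W_4
  W_0 is a fork here and W_0 is conditioned on, so the path is blocked at W_0.
All paths are blocked; W_3 ⊥ W_4 | {W_0, W_1, W_2, W_6} holds.

Yes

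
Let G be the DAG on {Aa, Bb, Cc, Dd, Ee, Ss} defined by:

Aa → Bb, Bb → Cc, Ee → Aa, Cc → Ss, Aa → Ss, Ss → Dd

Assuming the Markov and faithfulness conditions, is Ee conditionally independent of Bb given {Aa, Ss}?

We examine all 2 paths between Ee and Bb:
  1. Ee → Aa → Bb — Aa:chain[blocks] ⇒ blocked
  2. Ee → Aa → Ss ← Cc ← Bb — Aa:chain[blocks]; Ss:collider[open]; Cc:chain[open] ⇒ blocked
All paths are blocked; Ee ⊥ Bb | {Aa, Ss} holds.

Yes — Ee and Bb are d-separated given {Aa, Ss}.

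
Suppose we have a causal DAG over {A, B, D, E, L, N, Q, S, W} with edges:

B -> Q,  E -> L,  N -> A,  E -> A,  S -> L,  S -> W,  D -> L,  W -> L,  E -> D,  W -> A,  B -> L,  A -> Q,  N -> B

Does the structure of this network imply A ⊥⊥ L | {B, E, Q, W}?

We examine all 6 paths between A and L:
Path 1: A ← E → L
  E is a fork here and E is conditioned on, so the path is blocked at E.
Path 2: A ← E → D → L
  E is a fork here and E is conditioned on, so the path is blocked at E.
Path 3: A ← N → B → L
  B is a chain here and B is conditioned on, so the path is blocked at B.
Path 4: A → Q ← B → L
  B is a fork here and B is conditioned on, so the path is blocked at B.
Path 5: A ← W → L
  W is a fork here and W is conditioned on, so the path is blocked at W.
Path 6: A ← W ← S → L
  W is a chain here and W is conditioned on, so the path is blocked at W.
Since every path is blocked, d-separation holds.

Yes — A and L are d-separated given {B, E, Q, W}.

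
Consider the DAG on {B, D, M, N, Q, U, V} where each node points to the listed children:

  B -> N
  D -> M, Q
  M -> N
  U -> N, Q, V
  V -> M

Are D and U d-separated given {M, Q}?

3 paths connect D and U; each must be blocked for d-separation to hold:
  1. D → M → N ← U — M:chain[blocks]; N:collider[blocks] ⇒ blocked
  2. D → M ← V ← U — M:collider[open]; V:chain[open] ⇒ active
  3. D → Q ← U — Q:collider[open] ⇒ active
Because an active path exists, D and U are not d-separated.

No — D and U are not d-separated given {M, Q}.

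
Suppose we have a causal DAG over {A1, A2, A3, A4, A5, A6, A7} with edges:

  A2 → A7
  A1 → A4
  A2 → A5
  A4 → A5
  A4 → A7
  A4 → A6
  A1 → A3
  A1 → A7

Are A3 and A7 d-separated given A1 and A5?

Yes

Enumerating the 3 paths from A3 to A7 and testing each for blocking by {A1, A5}:
Path 1: A3 ← A1 → A7
  A1 is a fork here and A1 is conditioned on, so the path is blocked at A1.
Path 2: A3 ← A1 → A4 → A7
  A1 is a fork here and A1 is conditioned on, so the path is blocked at A1.
Path 3: A3 ← A1 → A4 → A5 ← A2 → A7
  A1 is a fork here and A1 is conditioned on, so the path is blocked at A1.
All paths are blocked; A3 ⊥ A7 | {A1, A5} holds.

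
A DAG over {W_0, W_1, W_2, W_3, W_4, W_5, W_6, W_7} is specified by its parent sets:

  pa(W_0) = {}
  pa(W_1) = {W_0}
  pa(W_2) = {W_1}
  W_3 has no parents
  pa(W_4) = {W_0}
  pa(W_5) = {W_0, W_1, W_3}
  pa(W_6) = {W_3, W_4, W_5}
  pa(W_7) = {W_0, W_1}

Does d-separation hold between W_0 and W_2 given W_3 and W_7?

No — W_0 and W_2 are not d-separated given {W_3, W_7}.

Enumerating the 5 paths from W_0 to W_2 and testing each for blocking by {W_3, W_7}:
  1. W_0 → W_4 → W_6 ← W_3 → W_5 ← W_1 → W_2 — W_4:chain[open]; W_6:collider[blocks]; W_3:fork[blocks]; W_5:collider[blocks]; W_1:fork[open] ⇒ blocked
  2. W_0 → W_4 → W_6 ← W_5 ← W_1 → W_2 — W_4:chain[open]; W_6:collider[blocks]; W_5:chain[open]; W_1:fork[open] ⇒ blocked
  3. W_0 → W_1 → W_2 — W_1:chain[open] ⇒ active
  4. W_0 → W_5 ← W_1 → W_2 — W_5:collider[blocks]; W_1:fork[open] ⇒ blocked
  5. W_0 → W_7 ← W_1 → W_2 — W_7:collider[open]; W_1:fork[open] ⇒ active
Since the path W_0 → W_1 → W_2 is active, W_0 and W_2 are not d-separated given {W_3, W_7}.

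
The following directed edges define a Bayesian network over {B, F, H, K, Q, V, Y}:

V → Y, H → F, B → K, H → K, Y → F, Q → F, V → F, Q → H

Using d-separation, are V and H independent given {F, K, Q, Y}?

No

Enumerating the 4 paths from V to H and testing each for blocking by {F, K, Q, Y}:
Path 1: V → F ← Q → H
  Q is a fork here and Q is conditioned on, so the path is blocked at Q.
Path 2: V → F ← H
  F is a collider and F is conditioned on, which opens it — no node blocks this path, so it is active.
Path 3: V → Y → F ← Q → H
  Y is a chain here and Y is conditioned on, so the path is blocked at Y.
Path 4: V → Y → F ← H
  Y is a chain here and Y is conditioned on, so the path is blocked at Y.
Because an active path exists, V and H are not d-separated.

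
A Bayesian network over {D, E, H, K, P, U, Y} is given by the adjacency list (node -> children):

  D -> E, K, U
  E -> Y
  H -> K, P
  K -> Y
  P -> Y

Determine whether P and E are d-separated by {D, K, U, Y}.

There are 4 undirected paths between P and E; checking each against the conditioning set {D, K, U, Y}:
Path 1: P → Y ← E
  Y is a collider and Y is conditioned on, which opens it — no node blocks this path, so it is active.
Path 2: P → Y ← K ← D → E
  K is a chain here and K is conditioned on, so the path is blocked at K.
Path 3: P ← H → K → Y ← E
  K is a chain here and K is conditioned on, so the path is blocked at K.
Path 4: P ← H → K ← D → E
  D is a fork here and D is conditioned on, so the path is blocked at D.
Because an active path exists, P and E are not d-separated.

No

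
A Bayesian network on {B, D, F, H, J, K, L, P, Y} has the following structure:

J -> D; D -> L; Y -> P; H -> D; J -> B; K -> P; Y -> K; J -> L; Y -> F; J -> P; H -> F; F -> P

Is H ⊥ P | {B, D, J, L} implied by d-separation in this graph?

5 paths connect H and P; each must be blocked for d-separation to hold:
Path 1: H → F → P
  F is a chain and F is not conditioned on — no node blocks this path, so it is active.
Path 2: H → F ← Y → P
  F is a collider here and neither F nor any of its descendants is conditioned on, so the collider stays closed — the path is blocked at F.
Path 3: H → F ← Y → K → P
  F is a collider here and neither F nor any of its descendants is conditioned on, so the collider stays closed — the path is blocked at F.
Path 4: H → D ← J → P
  J is a fork here and J is conditioned on, so the path is blocked at J.
Path 5: H → D → L ← J → P
  D is a chain here and D is conditioned on, so the path is blocked at D.
Because an active path exists, H and P are not d-separated.

No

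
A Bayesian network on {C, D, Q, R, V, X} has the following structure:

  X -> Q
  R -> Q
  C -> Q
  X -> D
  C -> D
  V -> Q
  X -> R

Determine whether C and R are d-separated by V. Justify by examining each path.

There are 4 undirected paths between C and R; checking each against the conditioning set {V}:
Path 1: C → D ← X → Q ← R
  D is a collider here and neither D nor any of its descendants is conditioned on, so the collider stays closed — the path is blocked at D.
Path 2: C → D ← X → R
  D is a collider here and neither D nor any of its descendants is conditioned on, so the collider stays closed — the path is blocked at D.
Path 3: C → Q ← X → R
  Q is a collider here and neither Q nor any of its descendants is conditioned on, so the collider stays closed — the path is blocked at Q.
Path 4: C → Q ← R
  Q is a collider here and neither Q nor any of its descendants is conditioned on, so the collider stays closed — the path is blocked at Q.
Every path is blocked, so C and R are d-separated given {V}.

Yes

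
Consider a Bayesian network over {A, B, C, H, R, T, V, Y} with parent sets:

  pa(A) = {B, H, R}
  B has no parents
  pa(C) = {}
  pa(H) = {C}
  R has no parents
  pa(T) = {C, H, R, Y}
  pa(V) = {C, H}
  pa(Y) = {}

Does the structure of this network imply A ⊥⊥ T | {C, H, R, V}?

We examine all 4 paths between A and T:
  1. A ← R → T — R:fork[blocks] ⇒ blocked
  2. A ← H ← C → T — H:chain[blocks]; C:fork[blocks] ⇒ blocked
  3. A ← H → T — H:fork[blocks] ⇒ blocked
  4. A ← H → V ← C → T — H:fork[blocks]; V:collider[open]; C:fork[blocks] ⇒ blocked
Since every path is blocked, d-separation holds.

Yes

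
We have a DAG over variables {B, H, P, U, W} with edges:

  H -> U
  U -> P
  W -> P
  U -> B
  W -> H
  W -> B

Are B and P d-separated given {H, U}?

Enumerating the 4 paths from B to P and testing each for blocking by {H, U}:
  1. B ← U ← H ← W → P — U:chain[blocks]; H:chain[blocks]; W:fork[open] ⇒ blocked
  2. B ← U → P — U:fork[blocks] ⇒ blocked
  3. B ← W → H → U → P — W:fork[open]; H:chain[blocks]; U:chain[blocks] ⇒ blocked
  4. B ← W → P — W:fork[open] ⇒ active
Since the path B ← W → P is active, B and P are not d-separated given {H, U}.

No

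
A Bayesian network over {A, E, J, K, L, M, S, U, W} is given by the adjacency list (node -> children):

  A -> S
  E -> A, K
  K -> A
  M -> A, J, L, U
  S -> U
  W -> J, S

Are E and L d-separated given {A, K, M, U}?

Yes — E and L are d-separated given {A, K, M, U}.

We examine all 6 paths between E and L:
  1. E → K → A → S ← W → J ← M → L — K:chain[blocks]; A:chain[blocks]; S:collider[open]; W:fork[open]; J:collider[blocks]; M:fork[blocks] ⇒ blocked
  2. E → K → A → S → U ← M → L — K:chain[blocks]; A:chain[blocks]; S:chain[open]; U:collider[open]; M:fork[blocks] ⇒ blocked
  3. E → K → A ← M → L — K:chain[blocks]; A:collider[open]; M:fork[blocks] ⇒ blocked
  4. E → A → S ← W → J ← M → L — A:chain[blocks]; S:collider[open]; W:fork[open]; J:collider[blocks]; M:fork[blocks] ⇒ blocked
  5. E → A → S → U ← M → L — A:chain[blocks]; S:chain[open]; U:collider[open]; M:fork[blocks] ⇒ blocked
  6. E → A ← M → L — A:collider[open]; M:fork[blocks] ⇒ blocked
Every path is blocked, so E and L are d-separated given {A, K, M, U}.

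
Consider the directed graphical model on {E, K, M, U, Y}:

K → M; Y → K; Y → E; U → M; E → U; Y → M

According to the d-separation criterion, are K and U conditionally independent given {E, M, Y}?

Enumerating the 4 paths from K to U and testing each for blocking by {E, M, Y}:
  1. K ← Y → M ← U — Y:fork[blocks]; M:collider[open] ⇒ blocked
  2. K ← Y → E → U — Y:fork[blocks]; E:chain[blocks] ⇒ blocked
  3. K → M ← U — M:collider[open] ⇒ active
  4. K → M ← Y → E → U — M:collider[open]; Y:fork[blocks]; E:chain[blocks] ⇒ blocked
Since the path K → M ← U is active, K and U are not d-separated given {E, M, Y}.

No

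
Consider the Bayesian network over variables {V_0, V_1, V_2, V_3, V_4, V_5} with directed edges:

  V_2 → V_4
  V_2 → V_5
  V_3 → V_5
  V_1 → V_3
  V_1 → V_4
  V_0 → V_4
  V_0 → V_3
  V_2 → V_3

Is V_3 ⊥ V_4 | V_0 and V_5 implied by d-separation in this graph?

4 paths connect V_3 and V_4; each must be blocked for d-separation to hold:
Path 1: V_3 ← V_2 → V_4
  V_2 is a fork and V_2 is not conditioned on — no node blocks this path, so it is active.
Path 2: V_3 ← V_0 → V_4
  V_0 is a fork here and V_0 is conditioned on, so the path is blocked at V_0.
Path 3: V_3 ← V_1 → V_4
  V_1 is a fork and V_1 is not conditioned on — no node blocks this path, so it is active.
Path 4: V_3 → V_5 ← V_2 → V_4
  V_5 is a collider and V_5 is conditioned on, which opens it; V_2 is a fork and V_2 is not conditioned on — no node blocks this path, so it is active.
At least one path is unblocked, so d-separation fails.

No — V_3 and V_4 are not d-separated given {V_0, V_5}.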